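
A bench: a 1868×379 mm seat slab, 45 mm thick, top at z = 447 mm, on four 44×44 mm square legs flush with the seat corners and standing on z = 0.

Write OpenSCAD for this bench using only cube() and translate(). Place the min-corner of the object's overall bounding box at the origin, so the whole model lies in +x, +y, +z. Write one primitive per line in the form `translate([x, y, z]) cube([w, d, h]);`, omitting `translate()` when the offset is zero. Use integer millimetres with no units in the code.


translate([0, 0, 402]) cube([1868, 379, 45]);
cube([44, 44, 402]);
translate([0, 335, 0]) cube([44, 44, 402]);
translate([1824, 0, 0]) cube([44, 44, 402]);
translate([1824, 335, 0]) cube([44, 44, 402]);


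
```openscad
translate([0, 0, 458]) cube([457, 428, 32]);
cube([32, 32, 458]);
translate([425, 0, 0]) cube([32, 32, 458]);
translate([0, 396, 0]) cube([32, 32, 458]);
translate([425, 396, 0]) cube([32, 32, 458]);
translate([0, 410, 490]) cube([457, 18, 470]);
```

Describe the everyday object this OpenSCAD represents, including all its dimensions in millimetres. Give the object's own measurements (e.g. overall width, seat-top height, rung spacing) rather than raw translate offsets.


A chair. The seat is a 457×428×32 mm slab with its top at z = 490 mm, on four 32×32 mm corner legs (flush with the seat edges, standing on z = 0). A flat backrest 18 mm thick, 470 mm tall, spans the full seat width and rises from the seat top along its +y edge, rear face flush with the rear of the seat.


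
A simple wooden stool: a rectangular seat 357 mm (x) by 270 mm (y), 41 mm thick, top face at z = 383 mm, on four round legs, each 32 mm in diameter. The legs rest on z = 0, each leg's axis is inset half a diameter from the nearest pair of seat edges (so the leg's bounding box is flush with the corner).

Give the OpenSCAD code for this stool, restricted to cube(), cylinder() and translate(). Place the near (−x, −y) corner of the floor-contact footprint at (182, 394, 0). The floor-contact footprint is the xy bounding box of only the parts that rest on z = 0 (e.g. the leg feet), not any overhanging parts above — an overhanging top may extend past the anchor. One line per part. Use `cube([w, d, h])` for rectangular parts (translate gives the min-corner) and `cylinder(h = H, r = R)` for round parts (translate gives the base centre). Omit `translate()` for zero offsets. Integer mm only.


translate([182, 394, 342]) cube([357, 270, 41]);
translate([198, 410, 0]) cylinder(h = 342, r = 16);
translate([523, 410, 0]) cylinder(h = 342, r = 16);
translate([198, 648, 0]) cylinder(h = 342, r = 16);
translate([523, 648, 0]) cylinder(h = 342, r = 16);


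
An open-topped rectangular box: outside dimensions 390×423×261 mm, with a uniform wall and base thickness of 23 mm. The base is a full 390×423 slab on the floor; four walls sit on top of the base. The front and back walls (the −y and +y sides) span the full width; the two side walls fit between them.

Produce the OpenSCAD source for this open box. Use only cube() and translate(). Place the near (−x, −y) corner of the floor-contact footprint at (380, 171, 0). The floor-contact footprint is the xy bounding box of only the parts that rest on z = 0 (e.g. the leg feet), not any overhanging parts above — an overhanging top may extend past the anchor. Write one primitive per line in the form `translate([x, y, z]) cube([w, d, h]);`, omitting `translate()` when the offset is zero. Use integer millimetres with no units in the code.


translate([380, 171, 0]) cube([390, 423, 23]);
translate([380, 171, 23]) cube([390, 23, 238]);
translate([380, 571, 23]) cube([390, 23, 238]);
translate([380, 194, 23]) cube([23, 377, 238]);
translate([747, 194, 23]) cube([23, 377, 238]);


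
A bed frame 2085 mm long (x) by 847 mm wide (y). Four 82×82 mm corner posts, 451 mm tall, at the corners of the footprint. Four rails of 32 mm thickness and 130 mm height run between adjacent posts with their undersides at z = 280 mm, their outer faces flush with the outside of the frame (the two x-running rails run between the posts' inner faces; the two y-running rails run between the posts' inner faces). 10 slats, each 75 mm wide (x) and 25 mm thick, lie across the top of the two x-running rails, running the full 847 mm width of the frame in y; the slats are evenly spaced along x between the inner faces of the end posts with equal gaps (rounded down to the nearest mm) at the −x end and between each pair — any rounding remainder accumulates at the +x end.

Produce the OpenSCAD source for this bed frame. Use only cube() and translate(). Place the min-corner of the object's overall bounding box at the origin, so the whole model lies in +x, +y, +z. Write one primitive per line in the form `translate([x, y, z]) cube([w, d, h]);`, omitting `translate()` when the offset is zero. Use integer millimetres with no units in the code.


cube([82, 82, 451]);
translate([0, 765, 0]) cube([82, 82, 451]);
translate([2003, 0, 0]) cube([82, 82, 451]);
translate([2003, 765, 0]) cube([82, 82, 451]);
translate([82, 0, 280]) cube([1921, 32, 130]);
translate([82, 815, 280]) cube([1921, 32, 130]);
translate([0, 82, 280]) cube([32, 683, 130]);
translate([2053, 82, 280]) cube([32, 683, 130]);
translate([188, 0, 410]) cube([75, 847, 25]);
translate([369, 0, 410]) cube([75, 847, 25]);
translate([550, 0, 410]) cube([75, 847, 25]);
translate([731, 0, 410]) cube([75, 847, 25]);
translate([912, 0, 410]) cube([75, 847, 25]);
translate([1093, 0, 410]) cube([75, 847, 25]);
translate([1274, 0, 410]) cube([75, 847, 25]);
translate([1455, 0, 410]) cube([75, 847, 25]);
translate([1636, 0, 410]) cube([75, 847, 25]);
translate([1817, 0, 410]) cube([75, 847, 25]);


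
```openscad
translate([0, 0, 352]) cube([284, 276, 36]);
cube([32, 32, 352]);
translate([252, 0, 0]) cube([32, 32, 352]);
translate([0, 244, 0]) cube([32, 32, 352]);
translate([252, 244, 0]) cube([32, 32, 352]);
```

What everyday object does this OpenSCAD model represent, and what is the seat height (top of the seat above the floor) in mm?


A stool. The seat height is 388 mm.

A 284×276×36 slab at z = 352 on four corner posts — a stool. The seat top is 352 + 36 = 388 mm.


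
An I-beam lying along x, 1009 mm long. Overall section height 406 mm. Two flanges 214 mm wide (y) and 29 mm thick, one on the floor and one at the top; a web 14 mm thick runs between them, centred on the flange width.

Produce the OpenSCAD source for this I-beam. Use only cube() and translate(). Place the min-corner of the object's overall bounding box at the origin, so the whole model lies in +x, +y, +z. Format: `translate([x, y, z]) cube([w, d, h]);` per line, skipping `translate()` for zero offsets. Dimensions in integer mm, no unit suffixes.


cube([1009, 214, 29]);
translate([0, 100, 29]) cube([1009, 14, 348]);
translate([0, 0, 377]) cube([1009, 214, 29]);


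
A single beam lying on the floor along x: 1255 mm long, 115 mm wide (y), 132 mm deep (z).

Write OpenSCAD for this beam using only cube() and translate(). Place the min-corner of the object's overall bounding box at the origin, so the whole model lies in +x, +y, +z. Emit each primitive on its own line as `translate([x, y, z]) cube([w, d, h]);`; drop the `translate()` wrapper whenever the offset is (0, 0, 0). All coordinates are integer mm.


cube([1255, 115, 132]);


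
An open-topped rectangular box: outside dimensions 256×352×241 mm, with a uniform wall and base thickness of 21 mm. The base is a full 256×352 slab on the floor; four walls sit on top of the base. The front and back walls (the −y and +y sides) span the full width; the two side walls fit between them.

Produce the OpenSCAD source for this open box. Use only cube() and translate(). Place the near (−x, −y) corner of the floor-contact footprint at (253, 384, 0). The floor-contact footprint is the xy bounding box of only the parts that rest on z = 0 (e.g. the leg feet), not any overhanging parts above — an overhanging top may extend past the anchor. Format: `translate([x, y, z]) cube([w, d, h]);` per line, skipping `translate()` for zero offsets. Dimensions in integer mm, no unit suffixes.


translate([253, 384, 0]) cube([256, 352, 21]);
translate([253, 384, 21]) cube([256, 21, 220]);
translate([253, 715, 21]) cube([256, 21, 220]);
translate([253, 405, 21]) cube([21, 310, 220]);
translate([488, 405, 21]) cube([21, 310, 220]);


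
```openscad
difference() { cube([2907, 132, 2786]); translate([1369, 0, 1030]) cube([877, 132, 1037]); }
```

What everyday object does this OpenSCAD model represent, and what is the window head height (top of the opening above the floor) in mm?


A wall with a window opening. The window head height is 2067 mm.

A wall with a rectangular opening subtracted — a window. Sill at z = 1030, opening 1037 mm tall, so the head is at 1030 + 1037 = 2067 mm.


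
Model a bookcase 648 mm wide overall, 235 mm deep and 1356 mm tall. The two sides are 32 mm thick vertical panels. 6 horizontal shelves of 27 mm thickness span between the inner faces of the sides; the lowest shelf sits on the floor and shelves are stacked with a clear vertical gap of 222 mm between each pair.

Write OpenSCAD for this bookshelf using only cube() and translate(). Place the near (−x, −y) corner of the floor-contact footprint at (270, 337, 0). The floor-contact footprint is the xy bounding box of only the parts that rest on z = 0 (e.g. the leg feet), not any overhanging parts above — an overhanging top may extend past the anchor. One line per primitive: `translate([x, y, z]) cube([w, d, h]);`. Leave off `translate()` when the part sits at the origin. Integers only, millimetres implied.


translate([270, 337, 0]) cube([32, 235, 1356]);
translate([886, 337, 0]) cube([32, 235, 1356]);
translate([302, 337, 0]) cube([584, 235, 27]);
translate([302, 337, 249]) cube([584, 235, 27]);
translate([302, 337, 498]) cube([584, 235, 27]);
translate([302, 337, 747]) cube([584, 235, 27]);
translate([302, 337, 996]) cube([584, 235, 27]);
translate([302, 337, 1245]) cube([584, 235, 27]);


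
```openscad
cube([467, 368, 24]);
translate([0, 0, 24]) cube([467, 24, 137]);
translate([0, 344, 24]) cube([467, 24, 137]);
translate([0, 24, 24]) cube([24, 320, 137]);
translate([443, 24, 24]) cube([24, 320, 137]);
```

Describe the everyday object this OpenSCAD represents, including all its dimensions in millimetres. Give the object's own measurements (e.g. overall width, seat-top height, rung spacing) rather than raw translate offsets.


An open-topped rectangular box: outside dimensions 467×368×161 mm, with a uniform wall and base thickness of 24 mm. The base is a full 467×368 slab on the floor; four walls sit on top of the base. The front and back walls (the −y and +y sides) span the full width; the two side walls fit between them.


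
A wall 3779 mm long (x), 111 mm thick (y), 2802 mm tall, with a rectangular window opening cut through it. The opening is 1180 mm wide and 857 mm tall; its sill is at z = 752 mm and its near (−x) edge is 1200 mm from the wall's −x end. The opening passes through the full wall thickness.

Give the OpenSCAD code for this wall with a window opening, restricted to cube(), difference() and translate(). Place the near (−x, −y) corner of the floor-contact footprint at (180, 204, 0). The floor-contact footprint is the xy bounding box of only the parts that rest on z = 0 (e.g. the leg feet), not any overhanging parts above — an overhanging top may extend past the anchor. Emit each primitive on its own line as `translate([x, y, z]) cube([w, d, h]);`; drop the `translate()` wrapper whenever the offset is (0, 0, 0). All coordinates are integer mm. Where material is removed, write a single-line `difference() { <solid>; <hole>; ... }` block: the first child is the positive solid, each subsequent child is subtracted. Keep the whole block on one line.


difference() { translate([180, 204, 0]) cube([3779, 111, 2802]); translate([1380, 204, 752]) cube([1180, 111, 857]); }


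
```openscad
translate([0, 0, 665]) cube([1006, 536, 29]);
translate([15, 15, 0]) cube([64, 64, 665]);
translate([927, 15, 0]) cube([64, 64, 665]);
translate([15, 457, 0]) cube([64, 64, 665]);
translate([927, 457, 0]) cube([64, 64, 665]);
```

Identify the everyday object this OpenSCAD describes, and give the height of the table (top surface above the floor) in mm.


A table. The table height is 694 mm.

A 1006×536×29 slab sits at z = 665 on four 64 mm square posts — a table. The top surface is at 665 + 29 = 694 mm.


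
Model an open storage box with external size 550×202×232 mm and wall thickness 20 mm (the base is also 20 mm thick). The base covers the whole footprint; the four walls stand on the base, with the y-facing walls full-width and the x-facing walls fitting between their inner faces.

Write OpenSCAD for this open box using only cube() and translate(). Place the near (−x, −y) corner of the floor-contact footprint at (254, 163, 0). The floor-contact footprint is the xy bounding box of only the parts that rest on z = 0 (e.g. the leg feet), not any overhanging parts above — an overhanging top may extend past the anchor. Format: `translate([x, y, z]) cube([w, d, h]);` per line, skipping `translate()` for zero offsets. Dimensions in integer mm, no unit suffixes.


translate([254, 163, 0]) cube([550, 202, 20]);
translate([254, 163, 20]) cube([550, 20, 212]);
translate([254, 345, 20]) cube([550, 20, 212]);
translate([254, 183, 20]) cube([20, 162, 212]);
translate([784, 183, 20]) cube([20, 162, 212]);


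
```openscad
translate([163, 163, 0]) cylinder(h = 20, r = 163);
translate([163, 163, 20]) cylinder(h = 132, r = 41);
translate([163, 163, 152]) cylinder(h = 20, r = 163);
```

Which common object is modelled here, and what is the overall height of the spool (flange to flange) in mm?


A spool. The overall height is 172 mm.

Three coaxial cylinders, large–small–large — a spool. Two 20 mm flanges and a 132 mm core give 20 + 132 + 20 = 172 mm.


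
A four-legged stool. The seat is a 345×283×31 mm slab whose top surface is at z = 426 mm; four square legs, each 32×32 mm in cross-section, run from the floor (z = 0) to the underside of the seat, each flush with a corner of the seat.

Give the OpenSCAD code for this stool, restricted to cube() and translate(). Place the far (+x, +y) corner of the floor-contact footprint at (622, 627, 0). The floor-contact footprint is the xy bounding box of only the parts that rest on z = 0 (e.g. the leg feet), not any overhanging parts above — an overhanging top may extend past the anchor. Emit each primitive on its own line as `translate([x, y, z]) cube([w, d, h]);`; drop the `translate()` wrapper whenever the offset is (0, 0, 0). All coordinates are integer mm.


// leg_h = 426 - 31 = 395
translate([277, 344, 395]) cube([345, 283, 31]);
translate([277, 344, 0]) cube([32, 32, 395]);
translate([590, 344, 0]) cube([32, 32, 395]);
translate([277, 595, 0]) cube([32, 32, 395]);
translate([590, 595, 0]) cube([32, 32, 395]);


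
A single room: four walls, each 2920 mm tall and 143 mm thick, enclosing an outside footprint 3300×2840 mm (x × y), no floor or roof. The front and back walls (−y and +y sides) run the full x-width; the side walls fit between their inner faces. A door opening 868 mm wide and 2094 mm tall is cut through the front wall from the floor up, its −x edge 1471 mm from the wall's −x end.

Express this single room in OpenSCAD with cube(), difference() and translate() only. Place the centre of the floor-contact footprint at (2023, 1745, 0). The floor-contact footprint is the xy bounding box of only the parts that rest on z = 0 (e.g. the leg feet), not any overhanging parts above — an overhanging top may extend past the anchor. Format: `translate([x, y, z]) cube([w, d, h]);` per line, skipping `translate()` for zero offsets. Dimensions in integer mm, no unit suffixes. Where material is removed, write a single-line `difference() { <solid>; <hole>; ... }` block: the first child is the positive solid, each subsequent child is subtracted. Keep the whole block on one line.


difference() { translate([373, 325, 0]) cube([3300, 143, 2920]); translate([1844, 325, 0]) cube([868, 143, 2094]); }
translate([373, 3022, 0]) cube([3300, 143, 2920]);
translate([373, 468, 0]) cube([143, 2554, 2920]);
translate([3530, 468, 0]) cube([143, 2554, 2920]);


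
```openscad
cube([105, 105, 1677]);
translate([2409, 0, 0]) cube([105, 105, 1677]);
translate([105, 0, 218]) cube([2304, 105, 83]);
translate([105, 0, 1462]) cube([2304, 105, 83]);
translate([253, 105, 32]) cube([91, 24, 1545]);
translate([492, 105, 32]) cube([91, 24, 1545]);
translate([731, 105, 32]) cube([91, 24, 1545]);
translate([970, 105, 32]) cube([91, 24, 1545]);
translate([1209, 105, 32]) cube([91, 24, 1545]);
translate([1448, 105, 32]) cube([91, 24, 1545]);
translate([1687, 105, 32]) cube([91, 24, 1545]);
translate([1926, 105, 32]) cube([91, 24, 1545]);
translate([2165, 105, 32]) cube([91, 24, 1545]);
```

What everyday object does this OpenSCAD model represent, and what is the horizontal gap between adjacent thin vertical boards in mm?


A fence section. The picket gap is 148 mm.

Two posts, two rails, 9 pickets — a fence section. Span 2304 mm holds 9 pickets of 91 mm with 10 equal gaps: ⌊(2304 − 9·91) / 10⌋ = 148 mm.


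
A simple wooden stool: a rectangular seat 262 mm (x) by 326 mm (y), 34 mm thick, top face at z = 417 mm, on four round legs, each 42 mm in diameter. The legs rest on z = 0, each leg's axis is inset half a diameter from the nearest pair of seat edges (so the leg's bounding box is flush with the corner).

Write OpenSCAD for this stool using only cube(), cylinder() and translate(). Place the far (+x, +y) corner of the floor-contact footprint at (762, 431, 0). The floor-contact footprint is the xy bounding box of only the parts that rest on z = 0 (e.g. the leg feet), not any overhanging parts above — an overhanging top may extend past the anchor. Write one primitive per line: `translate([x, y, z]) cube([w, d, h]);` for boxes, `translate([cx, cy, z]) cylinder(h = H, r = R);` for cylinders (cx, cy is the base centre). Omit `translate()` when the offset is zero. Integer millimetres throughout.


translate([500, 105, 383]) cube([262, 326, 34]);
translate([521, 126, 0]) cylinder(h = 383, r = 21);
translate([741, 126, 0]) cylinder(h = 383, r = 21);
translate([521, 410, 0]) cylinder(h = 383, r = 21);
translate([741, 410, 0]) cylinder(h = 383, r = 21);


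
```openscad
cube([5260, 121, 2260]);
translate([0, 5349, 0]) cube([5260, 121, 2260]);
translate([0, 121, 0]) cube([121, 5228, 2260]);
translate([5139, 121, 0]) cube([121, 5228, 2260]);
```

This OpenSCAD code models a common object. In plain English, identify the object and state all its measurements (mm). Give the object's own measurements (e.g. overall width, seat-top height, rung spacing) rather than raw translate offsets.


The wall frame of a small rectangular building: four walls, each 2260 mm tall and 121 mm thick, enclosing a footprint 5260 mm (x) by 5470 mm (y) outside-to-outside, with no floor or roof. The front and back walls (the −y and +y sides) span the full width; the two side walls fit between them.


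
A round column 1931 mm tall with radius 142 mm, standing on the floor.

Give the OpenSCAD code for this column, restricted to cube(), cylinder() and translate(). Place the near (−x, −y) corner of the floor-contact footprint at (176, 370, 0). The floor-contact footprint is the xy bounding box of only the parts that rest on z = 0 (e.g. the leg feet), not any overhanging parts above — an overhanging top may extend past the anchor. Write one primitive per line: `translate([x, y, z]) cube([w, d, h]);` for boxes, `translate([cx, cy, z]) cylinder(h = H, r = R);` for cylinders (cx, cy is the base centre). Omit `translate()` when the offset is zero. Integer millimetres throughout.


translate([318, 512, 0]) cylinder(h = 1931, r = 142);


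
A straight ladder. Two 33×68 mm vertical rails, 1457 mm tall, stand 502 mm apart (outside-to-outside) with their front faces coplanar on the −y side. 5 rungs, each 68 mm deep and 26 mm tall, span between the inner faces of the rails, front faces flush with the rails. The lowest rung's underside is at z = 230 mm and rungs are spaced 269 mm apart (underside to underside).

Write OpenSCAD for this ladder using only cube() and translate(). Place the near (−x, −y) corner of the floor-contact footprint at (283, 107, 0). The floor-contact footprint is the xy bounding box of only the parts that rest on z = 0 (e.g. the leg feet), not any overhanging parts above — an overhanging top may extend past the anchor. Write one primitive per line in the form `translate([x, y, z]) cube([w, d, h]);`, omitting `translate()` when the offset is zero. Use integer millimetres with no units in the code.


translate([283, 107, 0]) cube([33, 68, 1457]);
translate([752, 107, 0]) cube([33, 68, 1457]);
translate([316, 107, 230]) cube([436, 68, 26]);
translate([316, 107, 499]) cube([436, 68, 26]);
translate([316, 107, 768]) cube([436, 68, 26]);
translate([316, 107, 1037]) cube([436, 68, 26]);
translate([316, 107, 1306]) cube([436, 68, 26]);


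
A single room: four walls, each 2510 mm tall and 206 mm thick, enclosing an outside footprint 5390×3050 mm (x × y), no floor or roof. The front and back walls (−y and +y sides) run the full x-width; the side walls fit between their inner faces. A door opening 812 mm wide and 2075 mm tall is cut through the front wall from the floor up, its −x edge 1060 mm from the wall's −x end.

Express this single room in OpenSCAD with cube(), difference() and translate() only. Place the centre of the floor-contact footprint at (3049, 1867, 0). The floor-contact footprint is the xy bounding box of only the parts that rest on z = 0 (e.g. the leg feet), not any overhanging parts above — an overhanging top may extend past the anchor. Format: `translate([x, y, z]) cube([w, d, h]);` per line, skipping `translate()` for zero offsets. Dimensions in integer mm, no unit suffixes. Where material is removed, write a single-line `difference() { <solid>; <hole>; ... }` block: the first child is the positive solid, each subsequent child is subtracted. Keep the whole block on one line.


difference() { translate([354, 342, 0]) cube([5390, 206, 2510]); translate([1414, 342, 0]) cube([812, 206, 2075]); }
translate([354, 3186, 0]) cube([5390, 206, 2510]);
translate([354, 548, 0]) cube([206, 2638, 2510]);
translate([5538, 548, 0]) cube([206, 2638, 2510]);


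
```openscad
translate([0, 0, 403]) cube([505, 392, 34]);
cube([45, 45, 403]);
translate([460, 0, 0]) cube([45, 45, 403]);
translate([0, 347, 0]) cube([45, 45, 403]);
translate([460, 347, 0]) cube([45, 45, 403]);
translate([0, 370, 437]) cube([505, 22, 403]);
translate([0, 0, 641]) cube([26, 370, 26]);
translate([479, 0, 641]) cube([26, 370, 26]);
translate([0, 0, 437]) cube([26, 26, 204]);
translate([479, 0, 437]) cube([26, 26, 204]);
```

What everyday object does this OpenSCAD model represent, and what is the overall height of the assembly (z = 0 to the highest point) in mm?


A chair. The overall height is 840 mm.

A slab on four corner posts with a tall panel at the back — a chair. The seat slab sits at z = 403 with thickness 34, and the 403 mm backrest starts at the seat top, so the overall height is 403 + 34 + 403 = 840 mm.


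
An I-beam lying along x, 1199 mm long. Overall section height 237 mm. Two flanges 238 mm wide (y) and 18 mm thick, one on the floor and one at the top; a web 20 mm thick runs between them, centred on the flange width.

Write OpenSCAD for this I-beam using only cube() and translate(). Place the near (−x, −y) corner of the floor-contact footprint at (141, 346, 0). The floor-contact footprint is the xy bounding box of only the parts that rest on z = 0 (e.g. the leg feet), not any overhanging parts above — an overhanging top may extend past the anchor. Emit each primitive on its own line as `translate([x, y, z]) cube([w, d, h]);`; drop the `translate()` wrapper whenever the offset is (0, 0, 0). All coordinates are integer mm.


translate([141, 346, 0]) cube([1199, 238, 18]);
translate([141, 455, 18]) cube([1199, 20, 201]);
translate([141, 346, 219]) cube([1199, 238, 18]);


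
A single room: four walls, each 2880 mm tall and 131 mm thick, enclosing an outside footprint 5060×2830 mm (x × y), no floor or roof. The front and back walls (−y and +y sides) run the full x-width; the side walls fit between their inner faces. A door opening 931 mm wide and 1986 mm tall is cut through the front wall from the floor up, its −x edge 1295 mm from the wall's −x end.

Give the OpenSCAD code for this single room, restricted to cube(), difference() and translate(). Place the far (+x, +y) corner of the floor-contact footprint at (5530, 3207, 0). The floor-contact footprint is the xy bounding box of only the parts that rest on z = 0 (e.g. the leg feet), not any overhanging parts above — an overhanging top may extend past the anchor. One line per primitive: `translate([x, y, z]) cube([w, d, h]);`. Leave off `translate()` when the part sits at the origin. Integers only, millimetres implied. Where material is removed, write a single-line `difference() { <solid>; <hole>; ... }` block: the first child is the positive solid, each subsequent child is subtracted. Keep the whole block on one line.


difference() { translate([470, 377, 0]) cube([5060, 131, 2880]); translate([1765, 377, 0]) cube([931, 131, 1986]); }
translate([470, 3076, 0]) cube([5060, 131, 2880]);
translate([470, 508, 0]) cube([131, 2568, 2880]);
translate([5399, 508, 0]) cube([131, 2568, 2880]);


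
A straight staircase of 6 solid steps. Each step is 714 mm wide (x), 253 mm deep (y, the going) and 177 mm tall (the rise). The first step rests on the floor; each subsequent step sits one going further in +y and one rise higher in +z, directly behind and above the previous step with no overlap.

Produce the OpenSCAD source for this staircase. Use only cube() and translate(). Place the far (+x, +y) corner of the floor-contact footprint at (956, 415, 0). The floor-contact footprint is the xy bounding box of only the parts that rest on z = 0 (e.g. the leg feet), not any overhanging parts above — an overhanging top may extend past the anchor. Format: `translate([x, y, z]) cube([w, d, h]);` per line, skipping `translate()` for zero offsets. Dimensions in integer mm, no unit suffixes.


translate([242, 162, 0]) cube([714, 253, 177]);
translate([242, 415, 177]) cube([714, 253, 177]);
translate([242, 668, 354]) cube([714, 253, 177]);
translate([242, 921, 531]) cube([714, 253, 177]);
translate([242, 1174, 708]) cube([714, 253, 177]);
translate([242, 1427, 885]) cube([714, 253, 177]);


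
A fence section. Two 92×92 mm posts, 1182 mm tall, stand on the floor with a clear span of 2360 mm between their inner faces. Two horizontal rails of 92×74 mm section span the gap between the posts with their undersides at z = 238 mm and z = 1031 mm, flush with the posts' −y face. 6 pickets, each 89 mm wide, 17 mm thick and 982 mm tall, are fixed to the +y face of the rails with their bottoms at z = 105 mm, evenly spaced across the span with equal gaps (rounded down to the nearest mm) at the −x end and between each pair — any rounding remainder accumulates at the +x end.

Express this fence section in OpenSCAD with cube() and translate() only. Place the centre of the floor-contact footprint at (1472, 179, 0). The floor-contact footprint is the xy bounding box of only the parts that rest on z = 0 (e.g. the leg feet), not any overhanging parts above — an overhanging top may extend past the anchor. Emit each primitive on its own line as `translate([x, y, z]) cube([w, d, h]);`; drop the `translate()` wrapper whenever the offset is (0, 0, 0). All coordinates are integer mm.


translate([200, 133, 0]) cube([92, 92, 1182]);
translate([2652, 133, 0]) cube([92, 92, 1182]);
translate([292, 133, 238]) cube([2360, 92, 74]);
translate([292, 133, 1031]) cube([2360, 92, 74]);
translate([552, 225, 105]) cube([89, 17, 982]);
translate([901, 225, 105]) cube([89, 17, 982]);
translate([1250, 225, 105]) cube([89, 17, 982]);
translate([1599, 225, 105]) cube([89, 17, 982]);
translate([1948, 225, 105]) cube([89, 17, 982]);
translate([2297, 225, 105]) cube([89, 17, 982]);


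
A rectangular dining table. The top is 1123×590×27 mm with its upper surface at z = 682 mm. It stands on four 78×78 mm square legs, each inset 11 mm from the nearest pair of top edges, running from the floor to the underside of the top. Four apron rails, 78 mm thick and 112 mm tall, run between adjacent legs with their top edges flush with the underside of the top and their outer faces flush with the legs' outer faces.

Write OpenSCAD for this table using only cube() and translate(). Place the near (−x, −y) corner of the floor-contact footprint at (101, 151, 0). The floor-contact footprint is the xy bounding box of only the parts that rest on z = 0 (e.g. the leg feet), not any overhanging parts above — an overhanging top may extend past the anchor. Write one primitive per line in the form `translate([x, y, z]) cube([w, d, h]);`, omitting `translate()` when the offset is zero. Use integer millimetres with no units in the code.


// leg_h = 682 - 27 = 655
// apron z = 655 - 112 = 543
translate([90, 140, 655]) cube([1123, 590, 27]);
translate([101, 151, 0]) cube([78, 78, 655]);
translate([1124, 151, 0]) cube([78, 78, 655]);
translate([101, 641, 0]) cube([78, 78, 655]);
translate([1124, 641, 0]) cube([78, 78, 655]);
translate([179, 151, 543]) cube([945, 78, 112]);
translate([179, 641, 543]) cube([945, 78, 112]);
translate([101, 229, 543]) cube([78, 412, 112]);
translate([1124, 229, 543]) cube([78, 412, 112]);


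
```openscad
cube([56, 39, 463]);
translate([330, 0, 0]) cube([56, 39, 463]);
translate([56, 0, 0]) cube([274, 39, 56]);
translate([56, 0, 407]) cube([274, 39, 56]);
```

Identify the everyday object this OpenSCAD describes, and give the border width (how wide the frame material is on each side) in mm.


A picture frame. The border width is 56 mm.

Four thin pieces enclosing a rectangular opening — a picture frame. The two full-height stiles are 463 mm tall; the top rail sits at z = 407 and is 56 mm tall, so the border above the opening is 463 − 407 = 56 mm, matching the stile x-width.


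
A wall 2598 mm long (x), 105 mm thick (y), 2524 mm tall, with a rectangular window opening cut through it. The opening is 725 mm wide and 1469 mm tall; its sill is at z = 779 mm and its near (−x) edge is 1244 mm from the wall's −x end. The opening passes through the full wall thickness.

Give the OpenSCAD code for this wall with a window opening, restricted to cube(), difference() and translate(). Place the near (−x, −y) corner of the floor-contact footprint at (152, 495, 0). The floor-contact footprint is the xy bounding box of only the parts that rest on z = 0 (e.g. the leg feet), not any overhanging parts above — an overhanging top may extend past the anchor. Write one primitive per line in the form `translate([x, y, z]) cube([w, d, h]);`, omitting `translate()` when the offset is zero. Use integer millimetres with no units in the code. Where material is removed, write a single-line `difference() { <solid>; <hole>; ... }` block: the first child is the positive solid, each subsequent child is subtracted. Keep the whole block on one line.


difference() { translate([152, 495, 0]) cube([2598, 105, 2524]); translate([1396, 495, 779]) cube([725, 105, 1469]); }


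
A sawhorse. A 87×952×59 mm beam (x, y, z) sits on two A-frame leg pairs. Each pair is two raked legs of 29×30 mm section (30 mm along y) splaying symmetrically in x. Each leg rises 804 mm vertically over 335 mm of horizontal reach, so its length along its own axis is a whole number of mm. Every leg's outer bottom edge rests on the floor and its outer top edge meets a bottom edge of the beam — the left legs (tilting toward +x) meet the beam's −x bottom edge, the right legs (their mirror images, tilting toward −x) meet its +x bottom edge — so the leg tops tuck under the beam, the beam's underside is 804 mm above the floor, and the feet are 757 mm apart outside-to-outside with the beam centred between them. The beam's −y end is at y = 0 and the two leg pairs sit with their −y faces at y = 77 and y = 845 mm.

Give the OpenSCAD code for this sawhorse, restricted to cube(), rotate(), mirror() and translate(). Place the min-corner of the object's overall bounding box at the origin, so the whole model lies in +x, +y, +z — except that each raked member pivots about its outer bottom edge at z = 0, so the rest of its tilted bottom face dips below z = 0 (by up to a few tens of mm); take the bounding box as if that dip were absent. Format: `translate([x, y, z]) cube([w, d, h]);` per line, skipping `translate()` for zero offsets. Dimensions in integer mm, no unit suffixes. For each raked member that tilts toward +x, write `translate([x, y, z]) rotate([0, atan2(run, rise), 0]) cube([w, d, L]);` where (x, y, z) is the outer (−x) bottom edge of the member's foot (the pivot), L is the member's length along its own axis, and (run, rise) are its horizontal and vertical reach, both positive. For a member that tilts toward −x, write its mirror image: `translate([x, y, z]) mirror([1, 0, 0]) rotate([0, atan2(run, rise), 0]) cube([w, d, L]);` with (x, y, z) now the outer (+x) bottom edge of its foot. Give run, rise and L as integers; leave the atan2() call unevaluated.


translate([335, 0, 804]) cube([87, 952, 59]);
translate([0, 77, 0]) rotate([0, atan2(335, 804), 0]) cube([29, 30, 871]);
translate([757, 77, 0]) mirror([1, 0, 0]) rotate([0, atan2(335, 804), 0]) cube([29, 30, 871]);
translate([0, 845, 0]) rotate([0, atan2(335, 804), 0]) cube([29, 30, 871]);
translate([757, 845, 0]) mirror([1, 0, 0]) rotate([0, atan2(335, 804), 0]) cube([29, 30, 871]);


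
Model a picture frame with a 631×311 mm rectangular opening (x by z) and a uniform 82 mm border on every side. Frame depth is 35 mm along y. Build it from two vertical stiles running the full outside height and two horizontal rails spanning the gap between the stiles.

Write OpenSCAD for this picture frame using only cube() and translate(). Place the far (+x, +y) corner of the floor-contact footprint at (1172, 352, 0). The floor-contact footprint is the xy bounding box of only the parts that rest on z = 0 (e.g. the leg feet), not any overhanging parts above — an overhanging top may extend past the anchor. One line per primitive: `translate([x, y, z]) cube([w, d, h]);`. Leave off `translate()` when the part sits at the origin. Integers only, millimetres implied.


translate([377, 317, 0]) cube([82, 35, 475]);
translate([1090, 317, 0]) cube([82, 35, 475]);
translate([459, 317, 0]) cube([631, 35, 82]);
translate([459, 317, 393]) cube([631, 35, 82]);


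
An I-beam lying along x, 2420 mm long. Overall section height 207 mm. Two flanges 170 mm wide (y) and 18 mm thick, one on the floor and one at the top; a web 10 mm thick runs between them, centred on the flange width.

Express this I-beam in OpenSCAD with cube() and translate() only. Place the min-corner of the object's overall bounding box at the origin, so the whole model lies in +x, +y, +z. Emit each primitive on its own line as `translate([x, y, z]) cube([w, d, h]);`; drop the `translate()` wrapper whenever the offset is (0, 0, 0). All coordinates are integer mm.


cube([2420, 170, 18]);
translate([0, 80, 18]) cube([2420, 10, 171]);
translate([0, 0, 189]) cube([2420, 170, 18]);


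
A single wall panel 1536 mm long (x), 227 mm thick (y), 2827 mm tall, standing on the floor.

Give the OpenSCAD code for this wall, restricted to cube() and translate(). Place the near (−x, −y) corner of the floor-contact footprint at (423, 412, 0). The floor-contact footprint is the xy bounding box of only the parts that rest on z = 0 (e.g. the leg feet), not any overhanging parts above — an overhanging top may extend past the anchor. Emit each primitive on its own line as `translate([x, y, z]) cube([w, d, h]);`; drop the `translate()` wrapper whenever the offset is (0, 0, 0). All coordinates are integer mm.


translate([423, 412, 0]) cube([1536, 227, 2827]);


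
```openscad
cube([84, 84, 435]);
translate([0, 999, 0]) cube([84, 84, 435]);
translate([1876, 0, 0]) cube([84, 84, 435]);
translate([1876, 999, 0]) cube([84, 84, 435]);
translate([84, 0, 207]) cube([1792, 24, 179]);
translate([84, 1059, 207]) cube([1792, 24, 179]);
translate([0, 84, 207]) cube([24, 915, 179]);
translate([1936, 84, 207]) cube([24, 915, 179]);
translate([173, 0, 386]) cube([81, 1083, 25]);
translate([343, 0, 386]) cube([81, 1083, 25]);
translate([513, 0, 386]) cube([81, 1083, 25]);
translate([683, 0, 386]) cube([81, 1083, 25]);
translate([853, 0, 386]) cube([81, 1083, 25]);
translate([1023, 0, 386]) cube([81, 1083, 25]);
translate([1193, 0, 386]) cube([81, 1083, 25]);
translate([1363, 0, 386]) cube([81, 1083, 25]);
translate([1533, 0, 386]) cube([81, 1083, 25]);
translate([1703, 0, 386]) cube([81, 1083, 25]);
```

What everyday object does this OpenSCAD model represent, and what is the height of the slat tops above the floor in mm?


A bed frame. The slat-top height is 411 mm.

Four posts, four rails, and a row of slats — a bed frame. Slats sit on the rails at z = 207 + 179 = 386; with slat thickness 25, the top is 411 mm.


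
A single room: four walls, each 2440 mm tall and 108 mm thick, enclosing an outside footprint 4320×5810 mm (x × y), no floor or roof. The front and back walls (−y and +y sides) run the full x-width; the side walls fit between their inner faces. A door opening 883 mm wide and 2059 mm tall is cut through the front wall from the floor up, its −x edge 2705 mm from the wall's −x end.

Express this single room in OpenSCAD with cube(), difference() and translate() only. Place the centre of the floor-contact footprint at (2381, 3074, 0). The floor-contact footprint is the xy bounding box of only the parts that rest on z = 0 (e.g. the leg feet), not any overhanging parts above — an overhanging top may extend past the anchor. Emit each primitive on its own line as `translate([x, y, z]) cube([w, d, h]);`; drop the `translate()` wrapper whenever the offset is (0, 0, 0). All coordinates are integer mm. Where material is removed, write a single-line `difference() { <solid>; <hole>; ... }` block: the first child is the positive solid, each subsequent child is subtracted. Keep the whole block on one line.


difference() { translate([221, 169, 0]) cube([4320, 108, 2440]); translate([2926, 169, 0]) cube([883, 108, 2059]); }
translate([221, 5871, 0]) cube([4320, 108, 2440]);
translate([221, 277, 0]) cube([108, 5594, 2440]);
translate([4433, 277, 0]) cube([108, 5594, 2440]);


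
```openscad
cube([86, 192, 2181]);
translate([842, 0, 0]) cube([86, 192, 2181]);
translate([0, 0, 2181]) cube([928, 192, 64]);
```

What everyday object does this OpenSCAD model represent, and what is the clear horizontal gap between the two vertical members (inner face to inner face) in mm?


A door frame. The clear opening width is 756 mm.

Two 2181 mm tall posts with a header on top — a door frame. The left jamb is 86 mm wide at x = 0; the right jamb starts at x = 842. The clear opening is 842 − 86 = 756 mm.


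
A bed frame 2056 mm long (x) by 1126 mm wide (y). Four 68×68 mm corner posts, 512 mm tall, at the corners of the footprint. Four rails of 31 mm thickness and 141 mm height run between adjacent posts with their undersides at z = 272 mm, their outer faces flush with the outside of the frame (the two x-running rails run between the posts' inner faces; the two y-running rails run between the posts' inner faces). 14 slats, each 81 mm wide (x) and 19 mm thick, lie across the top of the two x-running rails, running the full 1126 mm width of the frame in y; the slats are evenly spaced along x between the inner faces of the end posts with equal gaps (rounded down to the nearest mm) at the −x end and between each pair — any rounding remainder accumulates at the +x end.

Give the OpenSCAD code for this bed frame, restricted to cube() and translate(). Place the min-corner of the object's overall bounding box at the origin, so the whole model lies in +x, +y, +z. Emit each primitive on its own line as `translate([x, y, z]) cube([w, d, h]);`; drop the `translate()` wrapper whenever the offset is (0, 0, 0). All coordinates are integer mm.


// slat z = rail_z + rail_h = 272 + 141 = 413
// slat gap = ⌊(1920 − 14·81) / 15⌋ = 52
cube([68, 68, 512]);
translate([0, 1058, 0]) cube([68, 68, 512]);
translate([1988, 0, 0]) cube([68, 68, 512]);
translate([1988, 1058, 0]) cube([68, 68, 512]);
translate([68, 0, 272]) cube([1920, 31, 141]);
translate([68, 1095, 272]) cube([1920, 31, 141]);
translate([0, 68, 272]) cube([31, 990, 141]);
translate([2025, 68, 272]) cube([31, 990, 141]);
translate([120, 0, 413]) cube([81, 1126, 19]);
translate([253, 0, 413]) cube([81, 1126, 19]);
translate([386, 0, 413]) cube([81, 1126, 19]);
translate([519, 0, 413]) cube([81, 1126, 19]);
translate([652, 0, 413]) cube([81, 1126, 19]);
translate([785, 0, 413]) cube([81, 1126, 19]);
translate([918, 0, 413]) cube([81, 1126, 19]);
translate([1051, 0, 413]) cube([81, 1126, 19]);
translate([1184, 0, 413]) cube([81, 1126, 19]);
translate([1317, 0, 413]) cube([81, 1126, 19]);
translate([1450, 0, 413]) cube([81, 1126, 19]);
translate([1583, 0, 413]) cube([81, 1126, 19]);
translate([1716, 0, 413]) cube([81, 1126, 19]);
translate([1849, 0, 413]) cube([81, 1126, 19]);
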